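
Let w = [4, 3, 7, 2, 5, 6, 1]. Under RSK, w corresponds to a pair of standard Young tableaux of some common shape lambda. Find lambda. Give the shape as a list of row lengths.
[3, 2, 1, 1]

Row-insert each entry into an empty tableau.

After inserting 4: P = [[4]].
After inserting 3: P = [[3], [4]].
After inserting 7: P = [[3, 7], [4]].
After inserting 2: P = [[2, 7], [3], [4]].
After inserting 5: P = [[2, 5], [3, 7], [4]].
After inserting 6: P = [[2, 5, 6], [3, 7], [4]].
After inserting 1: P = [[1, 5, 6], [2, 7], [3], [4]].

The final insertion tableau P = [[1, 5, 6], [2, 7], [3], [4]] has shape [3, 2, 1, 1].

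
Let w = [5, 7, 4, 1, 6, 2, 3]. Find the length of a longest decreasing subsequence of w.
3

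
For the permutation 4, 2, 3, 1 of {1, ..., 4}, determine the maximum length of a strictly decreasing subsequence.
3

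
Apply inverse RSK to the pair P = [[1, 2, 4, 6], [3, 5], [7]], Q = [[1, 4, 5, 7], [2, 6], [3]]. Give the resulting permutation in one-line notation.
7 3 1 2 5 4 6

Reverse the RSK construction: for i from n down to 1, find the cell of Q containing i, remove the entry at that cell from P, and reverse-bump it up through P; the value ejected from row 1 is w(i).

Step i=7: Q has 7 at row 1, column 4; remove that cell from P, ejecting 6. So w(7) = 6. P is now [[1, 2, 4], [3, 5], [7]].
Step i=6: Q has 6 at row 2, column 2; remove 5 from row 2 of P and reverse-bump: 5 enters row 1 and ejects 4. So w(6) = 4. P is now [[1, 2, 5], [3], [7]].
Step i=5: Q has 5 at row 1, column 3; remove that cell from P, ejecting 5. So w(5) = 5. P is now [[1, 2], [3], [7]].
Step i=4: Q has 4 at row 1, column 2; remove that cell from P, ejecting 2. So w(4) = 2. P is now [[1], [3], [7]].
Step i=3: Q has 3 at row 3, column 1; remove 7 from row 3 of P and reverse-bump: 7 enters row 2 and ejects 3; 3 enters row 1 and ejects 1. So w(3) = 1. P is now [[3], [7]].
Step i=2: Q has 2 at row 2, column 1; remove 7 from row 2 of P and reverse-bump: 7 enters row 1 and ejects 3. So w(2) = 3. P is now [[7]].
Step i=1: Q has 1 at row 1, column 1; remove that cell from P, ejecting 7. So w(1) = 7. P is now [].

So w = 7 3 1 2 5 4 6.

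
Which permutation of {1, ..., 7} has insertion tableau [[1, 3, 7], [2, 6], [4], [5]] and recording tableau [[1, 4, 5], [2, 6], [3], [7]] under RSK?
Reverse the RSK construction: for i from n down to 1, find the cell of Q containing i, remove the entry at that cell from P, and reverse-bump it up through P; the value ejected from row 1 is w(i).

Step i=7: Q has 7 at row 4, column 1; remove 5 from row 4 of P and reverse-bump: 5 enters row 3 and ejects 4; 4 enters row 2 and ejects 2; 2 enters row 1 and ejects 1. So w(7) = 1. P is now [[2, 3, 7], [4, 6], [5]].
Step i=6: Q has 6 at row 2, column 2; remove 6 from row 2 of P and reverse-bump: 6 enters row 1 and ejects 3. So w(6) = 3. P is now [[2, 6, 7], [4], [5]].
Step i=5: Q has 5 at row 1, column 3; remove that cell from P, ejecting 7. So w(5) = 7. P is now [[2, 6], [4], [5]].
Step i=4: Q has 4 at row 1, column 2; remove that cell from P, ejecting 6. So w(4) = 6. P is now [[2], [4], [5]].
Step i=3: Q has 3 at row 3, column 1; remove 5 from row 3 of P and reverse-bump: 5 enters row 2 and ejects 4; 4 enters row 1 and ejects 2. So w(3) = 2. P is now [[4], [5]].
Step i=2: Q has 2 at row 2, column 1; remove 5 from row 2 of P and reverse-bump: 5 enters row 1 and ejects 4. So w(2) = 4. P is now [[5]].
Step i=1: Q has 1 at row 1, column 1; remove that cell from P, ejecting 5. So w(1) = 5. P is now [].

So w = 5 4 2 6 7 3 1.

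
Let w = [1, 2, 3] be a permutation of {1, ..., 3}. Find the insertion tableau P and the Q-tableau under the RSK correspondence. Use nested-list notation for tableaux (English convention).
P = [[1, 2, 3]], Q = [[1, 2, 3]]

Insert each entry of the permutation into P by Schensted row insertion, recording in Q the position of each new cell.

Insert 1: appended to row 1. P = [[1]].
Insert 2: appended to row 1. P = [[1, 2]].
Insert 3: appended to row 1. P = [[1, 2, 3]].

So P = [[1, 2, 3]], Q = [[1, 2, 3]].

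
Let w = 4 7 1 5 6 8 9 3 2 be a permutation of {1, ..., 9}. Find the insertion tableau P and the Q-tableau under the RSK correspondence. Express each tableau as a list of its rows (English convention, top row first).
P = [[1, 2, 6, 8, 9], [3, 5], [4], [7]], Q = [[1, 2, 5, 6, 7], [3, 4], [8], [9]]

Insert each entry of the permutation into P by Schensted row insertion, recording in Q the position of each new cell.

Insert 4: appended to row 1. P = [[4]].
Insert 7: appended to row 1. P = [[4, 7]].
Insert 1: 1 bumps 4 from row 1; 4 starts row 2. P = [[1, 7], [4]].
Insert 5: 5 bumps 7 from row 1; 7 appends to row 2. P = [[1, 5], [4, 7]].
Insert 6: appended to row 1. P = [[1, 5, 6], [4, 7]].
Insert 8: appended to row 1. P = [[1, 5, 6, 8], [4, 7]].
Insert 9: appended to row 1. P = [[1, 5, 6, 8, 9], [4, 7]].
Insert 3: 3 bumps 5 from row 1; 5 bumps 7 from row 2; 7 starts row 3. P = [[1, 3, 6, 8, 9], [4, 5], [7]].
Insert 2: 2 bumps 3 from row 1; 3 bumps 4 from row 2; 4 bumps 7 from row 3; 7 starts row 4. P = [[1, 2, 6, 8, 9], [3, 5], [4], [7]].

So P = [[1, 2, 6, 8, 9], [3, 5], [4], [7]], Q = [[1, 2, 5, 6, 7], [3, 4], [8], [9]].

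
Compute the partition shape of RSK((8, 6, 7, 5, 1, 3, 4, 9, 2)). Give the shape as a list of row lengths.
[4, 2, 1, 1, 1]

Row-insert each entry into an empty tableau.

After inserting 8: P = [[8]].
After inserting 6: P = [[6], [8]].
After inserting 7: P = [[6, 7], [8]].
After inserting 5: P = [[5, 7], [6], [8]].
After inserting 1: P = [[1, 7], [5], [6], [8]].
After inserting 3: P = [[1, 3], [5, 7], [6], [8]].
After inserting 4: P = [[1, 3, 4], [5, 7], [6], [8]].
After inserting 9: P = [[1, 3, 4, 9], [5, 7], [6], [8]].
After inserting 2: P = [[1, 2, 4, 9], [3, 7], [5], [6], [8]].

The final insertion tableau P = [[1, 2, 4, 9], [3, 7], [5], [6], [8]] has shape [4, 2, 1, 1, 1].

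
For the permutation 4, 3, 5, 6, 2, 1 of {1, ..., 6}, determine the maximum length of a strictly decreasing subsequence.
4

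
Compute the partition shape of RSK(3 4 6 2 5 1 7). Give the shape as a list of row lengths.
[4, 2, 1]

Row-insert each entry into an empty tableau.

After inserting 3: P = [[3]].
After inserting 4: P = [[3, 4]].
After inserting 6: P = [[3, 4, 6]].
After inserting 2: P = [[2, 4, 6], [3]].
After inserting 5: P = [[2, 4, 5], [3, 6]].
After inserting 1: P = [[1, 4, 5], [2, 6], [3]].
After inserting 7: P = [[1, 4, 5, 7], [2, 6], [3]].

The final insertion tableau P = [[1, 4, 5, 7], [2, 6], [3]] has shape [4, 2, 1].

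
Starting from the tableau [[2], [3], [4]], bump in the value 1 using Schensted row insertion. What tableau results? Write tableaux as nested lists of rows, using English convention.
[[1], [2], [3], [4]]

In row 1, 1 replaces 2 (the leftmost entry greater than 1); 2 is bumped to row 2. In row 2, 2 replaces 3 (the leftmost entry greater than 2); 3 is bumped to row 3. In row 3, 3 replaces 4 (the leftmost entry greater than 3); 4 is bumped to row 4. 4 starts a new row 4. The new tableau is [[1], [2], [3], [4]].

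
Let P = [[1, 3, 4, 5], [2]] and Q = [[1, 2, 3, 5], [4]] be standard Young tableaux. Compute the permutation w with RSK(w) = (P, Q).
2 3 4 1 5

Reverse the RSK construction: for i from n down to 1, find the cell of Q containing i, remove the entry at that cell from P, and reverse-bump it up through P; the value ejected from row 1 is w(i).

Step i=5: Q has 5 at row 1, column 4; remove that cell from P, ejecting 5. So w(5) = 5. P is now [[1, 3, 4], [2]].
Step i=4: Q has 4 at row 2, column 1; remove 2 from row 2 of P and reverse-bump: 2 enters row 1 and ejects 1. So w(4) = 1. P is now [[2, 3, 4]].
Step i=3: Q has 3 at row 1, column 3; remove that cell from P, ejecting 4. So w(3) = 4. P is now [[2, 3]].
Step i=2: Q has 2 at row 1, column 2; remove that cell from P, ejecting 3. So w(2) = 3. P is now [[2]].
Step i=1: Q has 1 at row 1, column 1; remove that cell from P, ejecting 2. So w(1) = 2. P is now [].

So w = 2 3 4 1 5.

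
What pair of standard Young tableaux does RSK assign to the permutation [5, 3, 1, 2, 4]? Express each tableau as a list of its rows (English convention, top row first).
Insert each entry of the permutation into P by Schensted row insertion, recording in Q the position of each new cell.

Insert 5: appended to row 1. P = [[5]].
Insert 3: 3 bumps 5 from row 1; 5 starts row 2. P = [[3], [5]].
Insert 1: 1 bumps 3 from row 1; 3 bumps 5 from row 2; 5 starts row 3. P = [[1], [3], [5]].
Insert 2: appended to row 1. P = [[1, 2], [3], [5]].
Insert 4: appended to row 1. P = [[1, 2, 4], [3], [5]].

So P = [[1, 2, 4], [3], [5]], Q = [[1, 4, 5], [2], [3]].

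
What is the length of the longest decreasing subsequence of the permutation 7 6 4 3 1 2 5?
5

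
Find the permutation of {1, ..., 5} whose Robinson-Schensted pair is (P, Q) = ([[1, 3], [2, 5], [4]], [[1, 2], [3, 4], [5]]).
Reverse the RSK construction: for i from n down to 1, find the cell of Q containing i, remove the entry at that cell from P, and reverse-bump it up through P; the value ejected from row 1 is w(i).

Step i=5: Q has 5 at row 3, column 1; remove 4 from row 3 of P and reverse-bump: 4 enters row 2 and ejects 2; 2 enters row 1 and ejects 1. So w(5) = 1. P is now [[2, 3], [4, 5]].
Step i=4: Q has 4 at row 2, column 2; remove 5 from row 2 of P and reverse-bump: 5 enters row 1 and ejects 3. So w(4) = 3. P is now [[2, 5], [4]].
Step i=3: Q has 3 at row 2, column 1; remove 4 from row 2 of P and reverse-bump: 4 enters row 1 and ejects 2. So w(3) = 2. P is now [[4, 5]].
Step i=2: Q has 2 at row 1, column 2; remove that cell from P, ejecting 5. So w(2) = 5. P is now [[4]].
Step i=1: Q has 1 at row 1, column 1; remove that cell from P, ejecting 4. So w(1) = 4. P is now [].

So w = 4 5 2 3 1.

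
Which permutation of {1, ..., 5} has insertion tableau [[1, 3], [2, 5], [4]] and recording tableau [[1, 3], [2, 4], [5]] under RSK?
4 2 5 3 1

Reverse RSK: for i = n, n-1, ..., 1, locate i in Q, remove the corresponding corner cell from P, and reverse-bump its entry up through P; the value ejected from row 1 is w(i).

So w = 4 2 5 3 1.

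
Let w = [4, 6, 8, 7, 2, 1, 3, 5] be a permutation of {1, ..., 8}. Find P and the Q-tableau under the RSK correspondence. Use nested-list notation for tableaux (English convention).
P = [[1, 3, 5], [2, 6, 7], [4], [8]], Q = [[1, 2, 3], [4, 7, 8], [5], [6]]

Insert each entry of the permutation into P by Schensted row insertion, recording in Q the position of each new cell.

Insert 4: appended to row 1. P = [[4]], Q = [[1]].
Insert 6: appended to row 1. P = [[4, 6]], Q = [[1, 2]].
Insert 8: appended to row 1. P = [[4, 6, 8]], Q = [[1, 2, 3]].
Insert 7: 7 bumps 8 from row 1; 8 starts row 2. P = [[4, 6, 7], [8]], Q = [[1, 2, 3], [4]].
Insert 2: 2 bumps 4 from row 1; 4 bumps 8 from row 2; 8 starts row 3. P = [[2, 6, 7], [4], [8]], Q = [[1, 2, 3], [4], [5]].
Insert 1: 1 bumps 2 from row 1; 2 bumps 4 from row 2; 4 bumps 8 from row 3; 8 starts row 4. P = [[1, 6, 7], [2], [4], [8]], Q = [[1, 2, 3], [4], [5], [6]].
Insert 3: 3 bumps 6 from row 1; 6 appends to row 2. P = [[1, 3, 7], [2, 6], [4], [8]], Q = [[1, 2, 3], [4, 7], [5], [6]].
Insert 5: 5 bumps 7 from row 1; 7 appends to row 2. P = [[1, 3, 5], [2, 6, 7], [4], [8]], Q = [[1, 2, 3], [4, 7, 8], [5], [6]].

So P = [[1, 3, 5], [2, 6, 7], [4], [8]], Q = [[1, 2, 3], [4, 7, 8], [5], [6]].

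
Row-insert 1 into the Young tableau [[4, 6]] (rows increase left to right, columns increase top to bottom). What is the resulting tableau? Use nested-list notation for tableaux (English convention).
[[1, 6], [4]]

In row 1, 1 replaces 4 (the leftmost entry greater than 1); 4 is bumped to row 2. 4 starts a new row 2. The new tableau is [[1, 6], [4]].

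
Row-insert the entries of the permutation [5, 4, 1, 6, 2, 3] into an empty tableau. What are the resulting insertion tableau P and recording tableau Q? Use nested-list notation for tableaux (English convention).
Insert each entry of the permutation into P by Schensted row insertion, recording in Q the position of each new cell.

Insert 5: appended to row 1. P = [[5]].
Insert 4: 4 bumps 5 from row 1; 5 starts row 2. P = [[4], [5]].
Insert 1: 1 bumps 4 from row 1; 4 bumps 5 from row 2; 5 starts row 3. P = [[1], [4], [5]].
Insert 6: appended to row 1. P = [[1, 6], [4], [5]].
Insert 2: 2 bumps 6 from row 1; 6 appends to row 2. P = [[1, 2], [4, 6], [5]].
Insert 3: appended to row 1. P = [[1, 2, 3], [4, 6], [5]].

So P = [[1, 2, 3], [4, 6], [5]], Q = [[1, 4, 6], [2, 5], [3]].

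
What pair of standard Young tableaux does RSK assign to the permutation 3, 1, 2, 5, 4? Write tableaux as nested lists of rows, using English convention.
Insert each entry of the permutation into P by Schensted row insertion, recording in Q the position of each new cell.

After inserting 3: P = [[3]].
After inserting 1: P = [[1], [3]].
After inserting 2: P = [[1, 2], [3]].
After inserting 5: P = [[1, 2, 5], [3]].
After inserting 4: P = [[1, 2, 4], [3, 5]].

So P = [[1, 2, 4], [3, 5]], Q = [[1, 3, 4], [2, 5]].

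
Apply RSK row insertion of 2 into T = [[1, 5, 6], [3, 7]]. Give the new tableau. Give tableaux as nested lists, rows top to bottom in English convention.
In row 1, 2 replaces 5 (the leftmost entry greater than 2); 5 is bumped to row 2. In row 2, 5 replaces 7 (the leftmost entry greater than 5); 7 is bumped to row 3. 7 starts a new row 3. The new tableau is [[1, 2, 6], [3, 5], [7]].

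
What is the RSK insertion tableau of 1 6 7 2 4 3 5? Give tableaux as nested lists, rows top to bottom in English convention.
Insert 1: appended to row 1. P = [[1]].
Insert 6: appended to row 1. P = [[1, 6]].
Insert 7: appended to row 1. P = [[1, 6, 7]].
Insert 2: 2 bumps 6 from row 1; 6 starts row 2. P = [[1, 2, 7], [6]].
Insert 4: 4 bumps 7 from row 1; 7 appends to row 2. P = [[1, 2, 4], [6, 7]].
Insert 3: 3 bumps 4 from row 1; 4 bumps 6 from row 2; 6 starts row 3. P = [[1, 2, 3], [4, 7], [6]].
Insert 5: appended to row 1. P = [[1, 2, 3, 5], [4, 7], [6]].

So P = [[1, 2, 3, 5], [4, 7], [6]].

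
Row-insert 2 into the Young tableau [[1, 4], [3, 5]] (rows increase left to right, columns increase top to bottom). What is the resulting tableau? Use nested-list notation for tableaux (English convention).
In row 1, 2 replaces 4 (the leftmost entry greater than 2); 4 is bumped to row 2. In row 2, 4 replaces 5 (the leftmost entry greater than 4); 5 is bumped to row 3. 5 starts a new row 3. The new tableau is [[1, 2], [3, 4], [5]].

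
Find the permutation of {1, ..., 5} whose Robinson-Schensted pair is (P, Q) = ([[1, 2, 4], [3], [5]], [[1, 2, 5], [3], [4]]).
Reverse the RSK construction: for i from n down to 1, find the cell of Q containing i, remove the entry at that cell from P, and reverse-bump it up through P; the value ejected from row 1 is w(i).

Step i=5: Q has 5 at row 1, column 3; remove that cell from P, ejecting 4. So w(5) = 4. P is now [[1, 2], [3], [5]].
Step i=4: Q has 4 at row 3, column 1; remove 5 from row 3 of P and reverse-bump: 5 enters row 2 and ejects 3; 3 enters row 1 and ejects 2. So w(4) = 2. P is now [[1, 3], [5]].
Step i=3: Q has 3 at row 2, column 1; remove 5 from row 2 of P and reverse-bump: 5 enters row 1 and ejects 3. So w(3) = 3. P is now [[1, 5]].
Step i=2: Q has 2 at row 1, column 2; remove that cell from P, ejecting 5. So w(2) = 5. P is now [[1]].
Step i=1: Q has 1 at row 1, column 1; remove that cell from P, ejecting 1. So w(1) = 1. P is now [].

So w = 1 5 3 2 4.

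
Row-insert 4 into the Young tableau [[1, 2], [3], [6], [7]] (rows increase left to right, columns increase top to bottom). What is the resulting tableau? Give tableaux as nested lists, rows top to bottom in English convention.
[[1, 2, 4], [3], [6], [7]]

4 is larger than every entry of row 1, so it is appended to row 1. The new tableau is [[1, 2, 4], [3], [6], [7]].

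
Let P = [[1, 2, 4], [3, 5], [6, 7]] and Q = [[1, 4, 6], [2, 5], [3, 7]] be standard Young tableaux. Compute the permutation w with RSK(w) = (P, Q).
Reverse RSK: for i = n, n-1, ..., 1, locate i in Q, remove the corresponding corner cell from P, and reverse-bump its entry up through P; the value ejected from row 1 is w(i).

So w = 6 3 1 7 2 5 4.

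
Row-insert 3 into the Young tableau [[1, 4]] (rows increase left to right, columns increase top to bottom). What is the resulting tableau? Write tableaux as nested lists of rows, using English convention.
[[1, 3], [4]]

In row 1, 3 replaces 4 (the leftmost entry greater than 3); 4 is bumped to row 2. 4 starts a new row 2. The new tableau is [[1, 3], [4]].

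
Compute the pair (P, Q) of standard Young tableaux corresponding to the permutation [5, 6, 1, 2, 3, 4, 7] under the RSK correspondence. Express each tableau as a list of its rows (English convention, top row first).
Insert each entry of the permutation into P by Schensted row insertion, recording in Q the position of each new cell.

Insert 5: appended to row 1. P = [[5]].
Insert 6: appended to row 1. P = [[5, 6]].
Insert 1: 1 bumps 5 from row 1; 5 starts row 2. P = [[1, 6], [5]].
Insert 2: 2 bumps 6 from row 1; 6 appends to row 2. P = [[1, 2], [5, 6]].
Insert 3: appended to row 1. P = [[1, 2, 3], [5, 6]].
Insert 4: appended to row 1. P = [[1, 2, 3, 4], [5, 6]].
Insert 7: appended to row 1. P = [[1, 2, 3, 4, 7], [5, 6]].

So P = [[1, 2, 3, 4, 7], [5, 6]], Q = [[1, 2, 5, 6, 7], [3, 4]].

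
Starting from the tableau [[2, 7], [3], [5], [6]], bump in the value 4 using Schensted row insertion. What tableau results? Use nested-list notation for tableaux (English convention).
In row 1, 4 replaces 7 (the leftmost entry greater than 4); 7 is bumped to row 2. 7 is appended to row 2. The new tableau is [[2, 4], [3, 7], [5], [6]].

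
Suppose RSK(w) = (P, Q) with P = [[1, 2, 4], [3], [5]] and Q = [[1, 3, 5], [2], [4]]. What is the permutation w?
Reverse the RSK construction: for i from n down to 1, find the cell of Q containing i, remove the entry at that cell from P, and reverse-bump it up through P; the value ejected from row 1 is w(i).

Step i=5: Q has 5 at row 1, column 3; remove that cell from P, ejecting 4. So w(5) = 4. P is now [[1, 2], [3], [5]].
Step i=4: Q has 4 at row 3, column 1; remove 5 from row 3 of P and reverse-bump: 5 enters row 2 and ejects 3; 3 enters row 1 and ejects 2. So w(4) = 2. P is now [[1, 3], [5]].
Step i=3: Q has 3 at row 1, column 2; remove that cell from P, ejecting 3. So w(3) = 3. P is now [[1], [5]].
Step i=2: Q has 2 at row 2, column 1; remove 5 from row 2 of P and reverse-bump: 5 enters row 1 and ejects 1. So w(2) = 1. P is now [[5]].
Step i=1: Q has 1 at row 1, column 1; remove that cell from P, ejecting 5. So w(1) = 5. P is now [].

So w = 5 1 3 2 4.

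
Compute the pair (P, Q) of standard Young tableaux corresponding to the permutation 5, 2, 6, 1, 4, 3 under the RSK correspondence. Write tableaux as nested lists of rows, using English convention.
Insert each entry of the permutation into P by Schensted row insertion, recording in Q the position of each new cell.

Insert 5: appended to row 1. P = [[5]].
Insert 2: 2 bumps 5 from row 1; 5 starts row 2. P = [[2], [5]].
Insert 6: appended to row 1. P = [[2, 6], [5]].
Insert 1: 1 bumps 2 from row 1; 2 bumps 5 from row 2; 5 starts row 3. P = [[1, 6], [2], [5]].
Insert 4: 4 bumps 6 from row 1; 6 appends to row 2. P = [[1, 4], [2, 6], [5]].
Insert 3: 3 bumps 4 from row 1; 4 bumps 6 from row 2; 6 appends to row 3. P = [[1, 3], [2, 4], [5, 6]].

So P = [[1, 3], [2, 4], [5, 6]], Q = [[1, 3], [2, 5], [4, 6]].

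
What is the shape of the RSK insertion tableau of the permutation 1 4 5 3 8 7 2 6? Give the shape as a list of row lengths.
Row-insert each entry into an empty tableau.

After inserting 1: P = [[1]].
After inserting 4: P = [[1, 4]].
After inserting 5: P = [[1, 4, 5]].
After inserting 3: P = [[1, 3, 5], [4]].
After inserting 8: P = [[1, 3, 5, 8], [4]].
After inserting 7: P = [[1, 3, 5, 7], [4, 8]].
After inserting 2: P = [[1, 2, 5, 7], [3, 8], [4]].
After inserting 6: P = [[1, 2, 5, 6], [3, 7], [4, 8]].

The final insertion tableau P = [[1, 2, 5, 6], [3, 7], [4, 8]] has shape [4, 2, 2].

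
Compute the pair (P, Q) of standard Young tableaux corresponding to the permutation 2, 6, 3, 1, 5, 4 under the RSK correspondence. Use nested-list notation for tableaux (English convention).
Insert each entry of the permutation into P by Schensted row insertion, recording in Q the position of each new cell.

Insert 2: appended to row 1. P = [[2]], Q = [[1]].
Insert 6: appended to row 1. P = [[2, 6]], Q = [[1, 2]].
Insert 3: 3 bumps 6 from row 1; 6 starts row 2. P = [[2, 3], [6]], Q = [[1, 2], [3]].
Insert 1: 1 bumps 2 from row 1; 2 bumps 6 from row 2; 6 starts row 3. P = [[1, 3], [2], [6]], Q = [[1, 2], [3], [4]].
Insert 5: appended to row 1. P = [[1, 3, 5], [2], [6]], Q = [[1, 2, 5], [3], [4]].
Insert 4: 4 bumps 5 from row 1; 5 appends to row 2. P = [[1, 3, 4], [2, 5], [6]], Q = [[1, 2, 5], [3, 6], [4]].

So P = [[1, 3, 4], [2, 5], [6]], Q = [[1, 2, 5], [3, 6], [4]].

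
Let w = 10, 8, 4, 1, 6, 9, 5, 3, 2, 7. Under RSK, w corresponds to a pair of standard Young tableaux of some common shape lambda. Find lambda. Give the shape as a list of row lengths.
Row-insert each entry into an empty tableau.

After inserting 10: P = [[10]].
After inserting 8: P = [[8], [10]].
After inserting 4: P = [[4], [8], [10]].
After inserting 1: P = [[1], [4], [8], [10]].
After inserting 6: P = [[1, 6], [4], [8], [10]].
After inserting 9: P = [[1, 6, 9], [4], [8], [10]].
After inserting 5: P = [[1, 5, 9], [4, 6], [8], [10]].
After inserting 3: P = [[1, 3, 9], [4, 5], [6], [8], [10]].
After inserting 2: P = [[1, 2, 9], [3, 5], [4], [6], [8], [10]].
After inserting 7: P = [[1, 2, 7], [3, 5, 9], [4], [6], [8], [10]].

The final insertion tableau P = [[1, 2, 7], [3, 5, 9], [4], [6], [8], [10]] has shape [3, 3, 1, 1, 1, 1].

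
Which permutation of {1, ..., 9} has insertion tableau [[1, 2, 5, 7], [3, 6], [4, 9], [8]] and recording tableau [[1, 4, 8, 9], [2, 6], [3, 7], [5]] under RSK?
8 4 3 9 1 6 2 5 7

Reverse the RSK construction: for i from n down to 1, find the cell of Q containing i, remove the entry at that cell from P, and reverse-bump it up through P; the value ejected from row 1 is w(i).

Step i=9: Q has 9 at row 1, column 4; remove that cell from P, ejecting 7. So w(9) = 7. P is now [[1, 2, 5], [3, 6], [4, 9], [8]].
Step i=8: Q has 8 at row 1, column 3; remove that cell from P, ejecting 5. So w(8) = 5. P is now [[1, 2], [3, 6], [4, 9], [8]].
Step i=7: Q has 7 at row 3, column 2; remove 9 from row 3 of P and reverse-bump: 9 enters row 2 and ejects 6; 6 enters row 1 and ejects 2. So w(7) = 2. P is now [[1, 6], [3, 9], [4], [8]].
Step i=6: Q has 6 at row 2, column 2; remove 9 from row 2 of P and reverse-bump: 9 enters row 1 and ejects 6. So w(6) = 6. P is now [[1, 9], [3], [4], [8]].
Step i=5: Q has 5 at row 4, column 1; remove 8 from row 4 of P and reverse-bump: 8 enters row 3 and ejects 4; 4 enters row 2 and ejects 3; 3 enters row 1 and ejects 1. So w(5) = 1. P is now [[3, 9], [4], [8]].
Step i=4: Q has 4 at row 1, column 2; remove that cell from P, ejecting 9. So w(4) = 9. P is now [[3], [4], [8]].
Step i=3: Q has 3 at row 3, column 1; remove 8 from row 3 of P and reverse-bump: 8 enters row 2 and ejects 4; 4 enters row 1 and ejects 3. So w(3) = 3. P is now [[4], [8]].
Step i=2: Q has 2 at row 2, column 1; remove 8 from row 2 of P and reverse-bump: 8 enters row 1 and ejects 4. So w(2) = 4. P is now [[8]].
Step i=1: Q has 1 at row 1, column 1; remove that cell from P, ejecting 8. So w(1) = 8. P is now [].

So w = 8 4 3 9 1 6 2 5 7.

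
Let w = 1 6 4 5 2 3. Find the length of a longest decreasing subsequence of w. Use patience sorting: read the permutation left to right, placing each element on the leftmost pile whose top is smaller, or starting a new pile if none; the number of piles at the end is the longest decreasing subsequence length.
1: new pile. tops = [1]
6: onto pile 1 (replacing 1). tops = [6]
4: new pile. tops = [6, 4]
5: onto pile 2 (replacing 4). tops = [6, 5]
2: new pile. tops = [6, 5, 2]
3: onto pile 3 (replacing 2). tops = [6, 5, 3]

3 piles, so the longest decreasing subsequence has length 3.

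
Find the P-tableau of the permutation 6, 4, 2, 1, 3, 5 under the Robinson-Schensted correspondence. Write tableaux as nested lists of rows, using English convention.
After inserting 6: P = [[6]].
After inserting 4: P = [[4], [6]].
After inserting 2: P = [[2], [4], [6]].
After inserting 1: P = [[1], [2], [4], [6]].
After inserting 3: P = [[1, 3], [2], [4], [6]].
After inserting 5: P = [[1, 3, 5], [2], [4], [6]].

So P = [[1, 3, 5], [2], [4], [6]].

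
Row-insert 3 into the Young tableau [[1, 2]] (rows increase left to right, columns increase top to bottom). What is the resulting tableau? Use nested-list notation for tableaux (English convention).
[[1, 2, 3]]

3 is larger than every entry of row 1, so it is appended to row 1. The new tableau is [[1, 2, 3]].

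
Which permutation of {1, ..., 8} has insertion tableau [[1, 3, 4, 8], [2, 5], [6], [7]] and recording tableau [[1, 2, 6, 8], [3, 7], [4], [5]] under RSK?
Reverse the RSK construction: for i from n down to 1, find the cell of Q containing i, remove the entry at that cell from P, and reverse-bump it up through P; the value ejected from row 1 is w(i).

Step i=8: Q has 8 at row 1, column 4; remove that cell from P, ejecting 8. So w(8) = 8. P is now [[1, 3, 4], [2, 5], [6], [7]].
Step i=7: Q has 7 at row 2, column 2; remove 5 from row 2 of P and reverse-bump: 5 enters row 1 and ejects 4. So w(7) = 4. P is now [[1, 3, 5], [2], [6], [7]].
Step i=6: Q has 6 at row 1, column 3; remove that cell from P, ejecting 5. So w(6) = 5. P is now [[1, 3], [2], [6], [7]].
Step i=5: Q has 5 at row 4, column 1; remove 7 from row 4 of P and reverse-bump: 7 enters row 3 and ejects 6; 6 enters row 2 and ejects 2; 2 enters row 1 and ejects 1. So w(5) = 1. P is now [[2, 3], [6], [7]].
Step i=4: Q has 4 at row 3, column 1; remove 7 from row 3 of P and reverse-bump: 7 enters row 2 and ejects 6; 6 enters row 1 and ejects 3. So w(4) = 3. P is now [[2, 6], [7]].
Step i=3: Q has 3 at row 2, column 1; remove 7 from row 2 of P and reverse-bump: 7 enters row 1 and ejects 6. So w(3) = 6. P is now [[2, 7]].
Step i=2: Q has 2 at row 1, column 2; remove that cell from P, ejecting 7. So w(2) = 7. P is now [[2]].
Step i=1: Q has 1 at row 1, column 1; remove that cell from P, ejecting 2. So w(1) = 2. P is now [].

So w = 2 7 6 3 1 5 4 8.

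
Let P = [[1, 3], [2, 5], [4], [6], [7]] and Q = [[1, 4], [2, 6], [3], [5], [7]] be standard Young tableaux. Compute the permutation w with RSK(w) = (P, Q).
Reverse the RSK construction: for i from n down to 1, find the cell of Q containing i, remove the entry at that cell from P, and reverse-bump it up through P; the value ejected from row 1 is w(i).

Step i=7: Q has 7 at row 5, column 1; remove 7 from row 5 of P and reverse-bump: 7 enters row 4 and ejects 6; 6 enters row 3 and ejects 4; 4 enters row 2 and ejects 2; 2 enters row 1 and ejects 1. So w(7) = 1. P is now [[2, 3], [4, 5], [6], [7]].
Step i=6: Q has 6 at row 2, column 2; remove 5 from row 2 of P and reverse-bump: 5 enters row 1 and ejects 3. So w(6) = 3. P is now [[2, 5], [4], [6], [7]].
Step i=5: Q has 5 at row 4, column 1; remove 7 from row 4 of P and reverse-bump: 7 enters row 3 and ejects 6; 6 enters row 2 and ejects 4; 4 enters row 1 and ejects 2. So w(5) = 2. P is now [[4, 5], [6], [7]].
Step i=4: Q has 4 at row 1, column 2; remove that cell from P, ejecting 5. So w(4) = 5. P is now [[4], [6], [7]].
Step i=3: Q has 3 at row 3, column 1; remove 7 from row 3 of P and reverse-bump: 7 enters row 2 and ejects 6; 6 enters row 1 and ejects 4. So w(3) = 4. P is now [[6], [7]].
Step i=2: Q has 2 at row 2, column 1; remove 7 from row 2 of P and reverse-bump: 7 enters row 1 and ejects 6. So w(2) = 6. P is now [[7]].
Step i=1: Q has 1 at row 1, column 1; remove that cell from P, ejecting 7. So w(1) = 7. P is now [].

So w = 7 6 4 5 2 3 1.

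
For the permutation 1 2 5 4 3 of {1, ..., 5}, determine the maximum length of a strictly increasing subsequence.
3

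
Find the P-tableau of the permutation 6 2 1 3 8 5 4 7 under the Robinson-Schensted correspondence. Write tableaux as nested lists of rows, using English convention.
Insert 6: appended to row 1. P = [[6]].
Insert 2: 2 bumps 6 from row 1; 6 starts row 2. P = [[2], [6]].
Insert 1: 1 bumps 2 from row 1; 2 bumps 6 from row 2; 6 starts row 3. P = [[1], [2], [6]].
Insert 3: appended to row 1. P = [[1, 3], [2], [6]].
Insert 8: appended to row 1. P = [[1, 3, 8], [2], [6]].
Insert 5: 5 bumps 8 from row 1; 8 appends to row 2. P = [[1, 3, 5], [2, 8], [6]].
Insert 4: 4 bumps 5 from row 1; 5 bumps 8 from row 2; 8 appends to row 3. P = [[1, 3, 4], [2, 5], [6, 8]].
Insert 7: appended to row 1. P = [[1, 3, 4, 7], [2, 5], [6, 8]].

So P = [[1, 3, 4, 7], [2, 5], [6, 8]].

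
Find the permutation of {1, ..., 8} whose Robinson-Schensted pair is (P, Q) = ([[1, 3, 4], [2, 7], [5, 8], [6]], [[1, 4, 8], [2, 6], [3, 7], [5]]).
6 5 2 8 1 7 3 4

Reverse the RSK construction: for i from n down to 1, find the cell of Q containing i, remove the entry at that cell from P, and reverse-bump it up through P; the value ejected from row 1 is w(i).

Step i=8: Q has 8 at row 1, column 3; remove that cell from P, ejecting 4. So w(8) = 4. P is now [[1, 3], [2, 7], [5, 8], [6]].
Step i=7: Q has 7 at row 3, column 2; remove 8 from row 3 of P and reverse-bump: 8 enters row 2 and ejects 7; 7 enters row 1 and ejects 3. So w(7) = 3. P is now [[1, 7], [2, 8], [5], [6]].
Step i=6: Q has 6 at row 2, column 2; remove 8 from row 2 of P and reverse-bump: 8 enters row 1 and ejects 7. So w(6) = 7. P is now [[1, 8], [2], [5], [6]].
Step i=5: Q has 5 at row 4, column 1; remove 6 from row 4 of P and reverse-bump: 6 enters row 3 and ejects 5; 5 enters row 2 and ejects 2; 2 enters row 1 and ejects 1. So w(5) = 1. P is now [[2, 8], [5], [6]].
Step i=4: Q has 4 at row 1, column 2; remove that cell from P, ejecting 8. So w(4) = 8. P is now [[2], [5], [6]].
Step i=3: Q has 3 at row 3, column 1; remove 6 from row 3 of P and reverse-bump: 6 enters row 2 and ejects 5; 5 enters row 1 and ejects 2. So w(3) = 2. P is now [[5], [6]].
Step i=2: Q has 2 at row 2, column 1; remove 6 from row 2 of P and reverse-bump: 6 enters row 1 and ejects 5. So w(2) = 5. P is now [[6]].
Step i=1: Q has 1 at row 1, column 1; remove that cell from P, ejecting 6. So w(1) = 6. P is now [].

So w = 6 5 2 8 1 7 3 4.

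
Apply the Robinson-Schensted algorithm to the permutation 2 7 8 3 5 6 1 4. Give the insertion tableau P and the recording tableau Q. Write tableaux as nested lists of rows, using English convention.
P = [[1, 3, 4, 6], [2, 5], [7, 8]], Q = [[1, 2, 3, 6], [4, 5], [7, 8]]

Insert each entry of the permutation into P by Schensted row insertion, recording in Q the position of each new cell.

Insert 2: appended to row 1. P = [[2]].
Insert 7: appended to row 1. P = [[2, 7]].
Insert 8: appended to row 1. P = [[2, 7, 8]].
Insert 3: 3 bumps 7 from row 1; 7 starts row 2. P = [[2, 3, 8], [7]].
Insert 5: 5 bumps 8 from row 1; 8 appends to row 2. P = [[2, 3, 5], [7, 8]].
Insert 6: appended to row 1. P = [[2, 3, 5, 6], [7, 8]].
Insert 1: 1 bumps 2 from row 1; 2 bumps 7 from row 2; 7 starts row 3. P = [[1, 3, 5, 6], [2, 8], [7]].
Insert 4: 4 bumps 5 from row 1; 5 bumps 8 from row 2; 8 appends to row 3. P = [[1, 3, 4, 6], [2, 5], [7, 8]].

So P = [[1, 3, 4, 6], [2, 5], [7, 8]], Q = [[1, 2, 3, 6], [4, 5], [7, 8]].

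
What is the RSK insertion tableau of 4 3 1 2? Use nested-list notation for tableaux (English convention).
P = [[1, 2], [3], [4]]

Insert 4: appended to row 1. P = [[4]].
Insert 3: 3 bumps 4 from row 1; 4 starts row 2. P = [[3], [4]].
Insert 1: 1 bumps 3 from row 1; 3 bumps 4 from row 2; 4 starts row 3. P = [[1], [3], [4]].
Insert 2: appended to row 1. P = [[1, 2], [3], [4]].

So P = [[1, 2], [3], [4]].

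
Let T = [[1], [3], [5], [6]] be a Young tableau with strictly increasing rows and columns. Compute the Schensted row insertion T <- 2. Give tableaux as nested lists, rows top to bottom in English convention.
2 is larger than every entry of row 1, so it is appended to row 1. The new tableau is [[1, 2], [3], [5], [6]].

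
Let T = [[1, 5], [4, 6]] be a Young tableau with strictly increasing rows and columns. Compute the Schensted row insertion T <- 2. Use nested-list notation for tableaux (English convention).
[[1, 2], [4, 5], [6]]

In row 1, 2 replaces 5 (the leftmost entry greater than 2); 5 is bumped to row 2. In row 2, 5 replaces 6 (the leftmost entry greater than 5); 6 is bumped to row 3. 6 starts a new row 3. The new tableau is [[1, 2], [4, 5], [6]].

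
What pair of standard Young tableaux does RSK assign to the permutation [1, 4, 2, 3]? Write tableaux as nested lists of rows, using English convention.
P = [[1, 2, 3], [4]], Q = [[1, 2, 4], [3]]

Insert each entry of the permutation into P by Schensted row insertion, recording in Q the position of each new cell.

After inserting 1: P = [[1]].
After inserting 4: P = [[1, 4]].
After inserting 2: P = [[1, 2], [4]].
After inserting 3: P = [[1, 2, 3], [4]].

So P = [[1, 2, 3], [4]], Q = [[1, 2, 4], [3]].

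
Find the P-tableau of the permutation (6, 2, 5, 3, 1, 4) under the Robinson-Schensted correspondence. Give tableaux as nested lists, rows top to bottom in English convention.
Insert 6: appended to row 1. P = [[6]].
Insert 2: 2 bumps 6 from row 1; 6 starts row 2. P = [[2], [6]].
Insert 5: appended to row 1. P = [[2, 5], [6]].
Insert 3: 3 bumps 5 from row 1; 5 bumps 6 from row 2; 6 starts row 3. P = [[2, 3], [5], [6]].
Insert 1: 1 bumps 2 from row 1; 2 bumps 5 from row 2; 5 bumps 6 from row 3; 6 starts row 4. P = [[1, 3], [2], [5], [6]].
Insert 4: appended to row 1. P = [[1, 3, 4], [2], [5], [6]].

So P = [[1, 3, 4], [2], [5], [6]].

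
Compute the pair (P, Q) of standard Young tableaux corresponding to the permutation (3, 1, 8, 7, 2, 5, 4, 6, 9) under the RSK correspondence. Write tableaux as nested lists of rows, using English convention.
P = [[1, 2, 4, 6, 9], [3, 5], [7], [8]], Q = [[1, 3, 6, 8, 9], [2, 4], [5], [7]]

Insert each entry of the permutation into P by Schensted row insertion, recording in Q the position of each new cell.

Insert 3: appended to row 1. P = [[3]].
Insert 1: 1 bumps 3 from row 1; 3 starts row 2. P = [[1], [3]].
Insert 8: appended to row 1. P = [[1, 8], [3]].
Insert 7: 7 bumps 8 from row 1; 8 appends to row 2. P = [[1, 7], [3, 8]].
Insert 2: 2 bumps 7 from row 1; 7 bumps 8 from row 2; 8 starts row 3. P = [[1, 2], [3, 7], [8]].
Insert 5: appended to row 1. P = [[1, 2, 5], [3, 7], [8]].
Insert 4: 4 bumps 5 from row 1; 5 bumps 7 from row 2; 7 bumps 8 from row 3; 8 starts row 4. P = [[1, 2, 4], [3, 5], [7], [8]].
Insert 6: appended to row 1. P = [[1, 2, 4, 6], [3, 5], [7], [8]].
Insert 9: appended to row 1. P = [[1, 2, 4, 6, 9], [3, 5], [7], [8]].

So P = [[1, 2, 4, 6, 9], [3, 5], [7], [8]], Q = [[1, 3, 6, 8, 9], [2, 4], [5], [7]].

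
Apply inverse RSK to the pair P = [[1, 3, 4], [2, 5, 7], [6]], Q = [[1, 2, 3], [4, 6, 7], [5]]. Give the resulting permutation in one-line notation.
Reverse the RSK construction: for i from n down to 1, find the cell of Q containing i, remove the entry at that cell from P, and reverse-bump it up through P; the value ejected from row 1 is w(i).

Step i=7: Q has 7 at row 2, column 3; remove 7 from row 2 of P and reverse-bump: 7 enters row 1 and ejects 4. So w(7) = 4. P is now [[1, 3, 7], [2, 5], [6]].
Step i=6: Q has 6 at row 2, column 2; remove 5 from row 2 of P and reverse-bump: 5 enters row 1 and ejects 3. So w(6) = 3. P is now [[1, 5, 7], [2], [6]].
Step i=5: Q has 5 at row 3, column 1; remove 6 from row 3 of P and reverse-bump: 6 enters row 2 and ejects 2; 2 enters row 1 and ejects 1. So w(5) = 1. P is now [[2, 5, 7], [6]].
Step i=4: Q has 4 at row 2, column 1; remove 6 from row 2 of P and reverse-bump: 6 enters row 1 and ejects 5. So w(4) = 5. P is now [[2, 6, 7]].
Step i=3: Q has 3 at row 1, column 3; remove that cell from P, ejecting 7. So w(3) = 7. P is now [[2, 6]].
Step i=2: Q has 2 at row 1, column 2; remove that cell from P, ejecting 6. So w(2) = 6. P is now [[2]].
Step i=1: Q has 1 at row 1, column 1; remove that cell from P, ejecting 2. So w(1) = 2. P is now [].

So w = 2 6 7 5 1 3 4.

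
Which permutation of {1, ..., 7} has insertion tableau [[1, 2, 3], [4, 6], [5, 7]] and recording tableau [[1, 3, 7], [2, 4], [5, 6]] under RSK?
Reverse the RSK construction: for i from n down to 1, find the cell of Q containing i, remove the entry at that cell from P, and reverse-bump it up through P; the value ejected from row 1 is w(i).

Step i=7: Q has 7 at row 1, column 3; remove that cell from P, ejecting 3. So w(7) = 3. P is now [[1, 2], [4, 6], [5, 7]].
Step i=6: Q has 6 at row 3, column 2; remove 7 from row 3 of P and reverse-bump: 7 enters row 2 and ejects 6; 6 enters row 1 and ejects 2. So w(6) = 2. P is now [[1, 6], [4, 7], [5]].
Step i=5: Q has 5 at row 3, column 1; remove 5 from row 3 of P and reverse-bump: 5 enters row 2 and ejects 4; 4 enters row 1 and ejects 1. So w(5) = 1. P is now [[4, 6], [5, 7]].
Step i=4: Q has 4 at row 2, column 2; remove 7 from row 2 of P and reverse-bump: 7 enters row 1 and ejects 6. So w(4) = 6. P is now [[4, 7], [5]].
Step i=3: Q has 3 at row 1, column 2; remove that cell from P, ejecting 7. So w(3) = 7. P is now [[4], [5]].
Step i=2: Q has 2 at row 2, column 1; remove 5 from row 2 of P and reverse-bump: 5 enters row 1 and ejects 4. So w(2) = 4. P is now [[5]].
Step i=1: Q has 1 at row 1, column 1; remove that cell from P, ejecting 5. So w(1) = 5. P is now [].

So w = 5 4 7 6 1 2 3.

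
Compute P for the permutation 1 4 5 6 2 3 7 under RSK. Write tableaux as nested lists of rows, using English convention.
P = [[1, 2, 3, 6, 7], [4, 5]]

Insert 1: appended to row 1. P = [[1]].
Insert 4: appended to row 1. P = [[1, 4]].
Insert 5: appended to row 1. P = [[1, 4, 5]].
Insert 6: appended to row 1. P = [[1, 4, 5, 6]].
Insert 2: 2 bumps 4 from row 1; 4 starts row 2. P = [[1, 2, 5, 6], [4]].
Insert 3: 3 bumps 5 from row 1; 5 appends to row 2. P = [[1, 2, 3, 6], [4, 5]].
Insert 7: appended to row 1. P = [[1, 2, 3, 6, 7], [4, 5]].

So P = [[1, 2, 3, 6, 7], [4, 5]].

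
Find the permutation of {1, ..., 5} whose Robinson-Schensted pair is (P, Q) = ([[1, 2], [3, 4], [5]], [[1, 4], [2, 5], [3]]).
Reverse the RSK construction: for i from n down to 1, find the cell of Q containing i, remove the entry at that cell from P, and reverse-bump it up through P; the value ejected from row 1 is w(i).

Step i=5: Q has 5 at row 2, column 2; remove 4 from row 2 of P and reverse-bump: 4 enters row 1 and ejects 2. So w(5) = 2. P is now [[1, 4], [3], [5]].
Step i=4: Q has 4 at row 1, column 2; remove that cell from P, ejecting 4. So w(4) = 4. P is now [[1], [3], [5]].
Step i=3: Q has 3 at row 3, column 1; remove 5 from row 3 of P and reverse-bump: 5 enters row 2 and ejects 3; 3 enters row 1 and ejects 1. So w(3) = 1. P is now [[3], [5]].
Step i=2: Q has 2 at row 2, column 1; remove 5 from row 2 of P and reverse-bump: 5 enters row 1 and ejects 3. So w(2) = 3. P is now [[5]].
Step i=1: Q has 1 at row 1, column 1; remove that cell from P, ejecting 5. So w(1) = 5. P is now [].

So w = 5 3 1 4 2.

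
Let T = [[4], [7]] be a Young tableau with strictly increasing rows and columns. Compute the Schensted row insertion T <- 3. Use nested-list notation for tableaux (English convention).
In row 1, 3 replaces 4 (the leftmost entry greater than 3); 4 is bumped to row 2. In row 2, 4 replaces 7 (the leftmost entry greater than 4); 7 is bumped to row 3. 7 starts a new row 3. The new tableau is [[3], [4], [7]].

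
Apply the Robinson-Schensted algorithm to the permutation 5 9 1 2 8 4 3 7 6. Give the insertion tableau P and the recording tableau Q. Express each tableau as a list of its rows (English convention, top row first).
P = [[1, 2, 3, 6], [4, 7], [5, 8], [9]], Q = [[1, 2, 5, 8], [3, 4], [6, 9], [7]]

Insert each entry of the permutation into P by Schensted row insertion, recording in Q the position of each new cell.

Insert 5: appended to row 1. P = [[5]], Q = [[1]].
Insert 9: appended to row 1. P = [[5, 9]], Q = [[1, 2]].
Insert 1: 1 bumps 5 from row 1; 5 starts row 2. P = [[1, 9], [5]], Q = [[1, 2], [3]].
Insert 2: 2 bumps 9 from row 1; 9 appends to row 2. P = [[1, 2], [5, 9]], Q = [[1, 2], [3, 4]].
Insert 8: appended to row 1. P = [[1, 2, 8], [5, 9]], Q = [[1, 2, 5], [3, 4]].
Insert 4: 4 bumps 8 from row 1; 8 bumps 9 from row 2; 9 starts row 3. P = [[1, 2, 4], [5, 8], [9]], Q = [[1, 2, 5], [3, 4], [6]].
Insert 3: 3 bumps 4 from row 1; 4 bumps 5 from row 2; 5 bumps 9 from row 3; 9 starts row 4. P = [[1, 2, 3], [4, 8], [5], [9]], Q = [[1, 2, 5], [3, 4], [6], [7]].
Insert 7: appended to row 1. P = [[1, 2, 3, 7], [4, 8], [5], [9]], Q = [[1, 2, 5, 8], [3, 4], [6], [7]].
Insert 6: 6 bumps 7 from row 1; 7 bumps 8 from row 2; 8 appends to row 3. P = [[1, 2, 3, 6], [4, 7], [5, 8], [9]], Q = [[1, 2, 5, 8], [3, 4], [6, 9], [7]].

So P = [[1, 2, 3, 6], [4, 7], [5, 8], [9]], Q = [[1, 2, 5, 8], [3, 4], [6, 9], [7]].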